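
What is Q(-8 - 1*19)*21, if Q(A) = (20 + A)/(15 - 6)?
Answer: -49/3 ≈ -16.333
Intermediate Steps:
Q(A) = 20/9 + A/9 (Q(A) = (20 + A)/9 = (20 + A)*(1/9) = 20/9 + A/9)
Q(-8 - 1*19)*21 = (20/9 + (-8 - 1*19)/9)*21 = (20/9 + (-8 - 19)/9)*21 = (20/9 + (1/9)*(-27))*21 = (20/9 - 3)*21 = -7/9*21 = -49/3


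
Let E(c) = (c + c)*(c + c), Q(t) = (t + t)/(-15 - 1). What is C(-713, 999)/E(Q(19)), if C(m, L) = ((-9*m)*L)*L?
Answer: 102466758672/361 ≈ 2.8384e+8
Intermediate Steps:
Q(t) = -t/8 (Q(t) = (2*t)/(-16) = (2*t)*(-1/16) = -t/8)
E(c) = 4*c**2 (E(c) = (2*c)*(2*c) = 4*c**2)
C(m, L) = -9*m*L**2 (C(m, L) = (-9*L*m)*L = -9*m*L**2)
C(-713, 999)/E(Q(19)) = (-9*(-713)*999**2)/((4*(-1/8*19)**2)) = (-9*(-713)*998001)/((4*(-19/8)**2)) = 6404172417/((4*(361/64))) = 6404172417/(361/16) = 6404172417*(16/361) = 102466758672/361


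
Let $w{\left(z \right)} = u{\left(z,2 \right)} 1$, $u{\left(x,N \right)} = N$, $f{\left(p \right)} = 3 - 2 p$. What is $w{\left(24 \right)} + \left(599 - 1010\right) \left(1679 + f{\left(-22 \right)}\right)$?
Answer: $-709384$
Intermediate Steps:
$w{\left(z \right)} = 2$ ($w{\left(z \right)} = 2 \cdot 1 = 2$)
$w{\left(24 \right)} + \left(599 - 1010\right) \left(1679 + f{\left(-22 \right)}\right) = 2 + \left(599 - 1010\right) \left(1679 + \left(3 - -44\right)\right) = 2 - 411 \left(1679 + \left(3 + 44\right)\right) = 2 - 411 \left(1679 + 47\right) = 2 - 709386 = -709384$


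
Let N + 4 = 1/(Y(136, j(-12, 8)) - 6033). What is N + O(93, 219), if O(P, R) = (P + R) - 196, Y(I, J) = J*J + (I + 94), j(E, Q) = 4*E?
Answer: 391887/3499 ≈ 112.00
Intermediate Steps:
Y(I, J) = 94 + I + J**2 (Y(I, J) = J**2 + (94 + I) = 94 + I + J**2)
O(P, R) = -196 + P + R
N = -13997/3499 (N = -4 + 1/((94 + 136 + (4*(-12))**2) - 6033) = -4 + 1/((94 + 136 + (-48)**2) - 6033) = -4 + 1/((94 + 136 + 2304) - 6033) = -4 + 1/(2534 - 6033) = -4 + 1/(-3499) = -4 - 1/3499 = -13997/3499 ≈ -4.0003)
N + O(93, 219) = -13997/3499 + (-196 + 93 + 219) = -13997/3499 + 116 = 391887/3499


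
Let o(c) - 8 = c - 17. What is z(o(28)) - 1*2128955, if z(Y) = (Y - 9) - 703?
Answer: -2129648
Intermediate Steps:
o(c) = -9 + c (o(c) = 8 + (c - 17) = 8 + (-17 + c) = -9 + c)
z(Y) = -712 + Y (z(Y) = (-9 + Y) - 703 = -712 + Y)
z(o(28)) - 1*2128955 = (-712 + (-9 + 28)) - 1*2128955 = (-712 + 19) - 2128955 = -693 - 2128955 = -2129648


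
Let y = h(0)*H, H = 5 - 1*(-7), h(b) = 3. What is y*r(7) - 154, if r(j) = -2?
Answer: -226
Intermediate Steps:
H = 12 (H = 5 + 7 = 12)
y = 36 (y = 3*12 = 36)
y*r(7) - 154 = 36*(-2) - 154 = -72 - 154 = -226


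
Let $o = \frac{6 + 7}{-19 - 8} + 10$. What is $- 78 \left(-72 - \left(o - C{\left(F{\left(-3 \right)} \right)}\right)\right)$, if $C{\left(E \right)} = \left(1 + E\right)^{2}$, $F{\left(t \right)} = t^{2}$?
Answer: $- \frac{12974}{9} \approx -1441.6$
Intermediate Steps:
$o = \frac{257}{27}$ ($o = \frac{13}{-27} + 10 = 13 \left(- \frac{1}{27}\right) + 10 = - \frac{13}{27} + 10 = \frac{257}{27} \approx 9.5185$)
$- 78 \left(-72 - \left(o - C{\left(F{\left(-3 \right)} \right)}\right)\right) = - 78 \left(-72 + \left(\left(1 + \left(-3\right)^{2}\right)^{2} - \frac{257}{27}\right)\right) = - 78 \left(-72 - \left(\frac{257}{27} - \left(1 + 9\right)^{2}\right)\right) = - 78 \left(-72 - \left(\frac{257}{27} - 10^{2}\right)\right) = - 78 \left(-72 + \left(100 - \frac{257}{27}\right)\right) = - 78 \left(-72 + \frac{2443}{27}\right) = \left(-78\right) \frac{499}{27} = - \frac{12974}{9}$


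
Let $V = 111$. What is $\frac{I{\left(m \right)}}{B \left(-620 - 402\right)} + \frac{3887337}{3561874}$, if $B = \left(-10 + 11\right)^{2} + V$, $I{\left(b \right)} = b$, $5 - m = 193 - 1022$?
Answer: $\frac{110497384863}{101926586384} \approx 1.0841$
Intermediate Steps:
$m = 834$ ($m = 5 - \left(193 - 1022\right) = 5 - -829 = 5 + 829 = 834$)
$B = 112$ ($B = \left(-10 + 11\right)^{2} + 111 = 1^{2} + 111 = 1 + 111 = 112$)
$\frac{I{\left(m \right)}}{B \left(-620 - 402\right)} + \frac{3887337}{3561874} = \frac{834}{112 \left(-620 - 402\right)} + \frac{3887337}{3561874} = \frac{834}{112 \left(-1022\right)} + 3887337 \cdot \frac{1}{3561874} = \frac{834}{-114464} + \frac{3887337}{3561874} = 834 \left(- \frac{1}{114464}\right) + \frac{3887337}{3561874} = - \frac{417}{57232} + \frac{3887337}{3561874} = \frac{110497384863}{101926586384}$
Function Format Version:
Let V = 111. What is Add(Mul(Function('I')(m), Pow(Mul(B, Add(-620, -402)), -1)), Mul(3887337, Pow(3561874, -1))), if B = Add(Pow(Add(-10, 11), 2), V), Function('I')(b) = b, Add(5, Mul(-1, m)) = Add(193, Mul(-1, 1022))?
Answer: Rational(110497384863, 101926586384) ≈ 1.0841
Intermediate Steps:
m = 834 (m = Add(5, Mul(-1, Add(193, Mul(-1, 1022)))) = Add(5, Mul(-1, Add(193, -1022))) = Add(5, Mul(-1, -829)) = Add(5, 829) = 834)
B = 112 (B = Add(Pow(Add(-10, 11), 2), 111) = Add(Pow(1, 2), 111) = Add(1, 111) = 112)
Add(Mul(Function('I')(m), Pow(Mul(B, Add(-620, -402)), -1)), Mul(3887337, Pow(3561874, -1))) = Add(Mul(834, Pow(Mul(112, Add(-620, -402)), -1)), Mul(3887337, Pow(3561874, -1))) = Add(Mul(834, Pow(Mul(112, -1022), -1)), Mul(3887337, Rational(1, 3561874))) = Add(Mul(834, Pow(-114464, -1)), Rational(3887337, 3561874)) = Add(Mul(834, Rational(-1, 114464)), Rational(3887337, 3561874)) = Add(Rational(-417, 57232), Rational(3887337, 3561874)) = Rational(110497384863, 101926586384)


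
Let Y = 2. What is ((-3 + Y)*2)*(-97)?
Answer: 194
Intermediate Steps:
((-3 + Y)*2)*(-97) = ((-3 + 2)*2)*(-97) = -1*2*(-97) = -2*(-97) = 194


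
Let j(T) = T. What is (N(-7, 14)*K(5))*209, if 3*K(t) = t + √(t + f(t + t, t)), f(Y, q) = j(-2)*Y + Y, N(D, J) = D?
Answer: -7315/3 - 1463*I*√5/3 ≈ -2438.3 - 1090.5*I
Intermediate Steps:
f(Y, q) = -Y (f(Y, q) = -2*Y + Y = -Y)
K(t) = t/3 + √(-t)/3 (K(t) = (t + √(t - (t + t)))/3 = (t + √(t - 2*t))/3 = (t + √(-t))/3 = t/3 + √(-t)/3)
(N(-7, 14)*K(5))*209 = -7*((⅓)*5 + √(-1*5)/3)*209 = -7*(5/3 + √(-5)/3)*209 = -7*(5/3 + (I*√5)/3)*209 = -7*(5/3 + I*√5/3)*209 = (-35/3 - 7*I*√5/3)*209 = -7315/3 - 1463*I*√5/3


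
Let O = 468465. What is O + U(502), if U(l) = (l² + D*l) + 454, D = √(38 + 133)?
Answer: 720923 + 1506*√19 ≈ 7.2749e+5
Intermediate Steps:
D = 3*√19 (D = √171 = 3*√19 ≈ 13.077)
U(l) = 454 + l² + 3*l*√19 (U(l) = (l² + (3*√19)*l) + 454 = (l² + 3*l*√19) + 454 = 454 + l² + 3*l*√19)
O + U(502) = 468465 + (454 + 502² + 3*502*√19) = 468465 + (454 + 252004 + 1506*√19) = 468465 + (252458 + 1506*√19) = 720923 + 1506*√19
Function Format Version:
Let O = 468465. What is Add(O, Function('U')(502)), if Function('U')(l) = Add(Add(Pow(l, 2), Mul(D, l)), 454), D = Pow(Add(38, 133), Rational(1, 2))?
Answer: Add(720923, Mul(1506, Pow(19, Rational(1, 2)))) ≈ 7.2749e+5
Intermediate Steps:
D = Mul(3, Pow(19, Rational(1, 2))) (D = Pow(171, Rational(1, 2)) = Mul(3, Pow(19, Rational(1, 2))) ≈ 13.077)
Function('U')(l) = Add(454, Pow(l, 2), Mul(3, l, Pow(19, Rational(1, 2)))) (Function('U')(l) = Add(Add(Pow(l, 2), Mul(Mul(3, Pow(19, Rational(1, 2))), l)), 454) = Add(Add(Pow(l, 2), Mul(3, l, Pow(19, Rational(1, 2)))), 454) = Add(454, Pow(l, 2), Mul(3, l, Pow(19, Rational(1, 2)))))
Add(O, Function('U')(502)) = Add(468465, Add(454, Pow(502, 2), Mul(3, 502, Pow(19, Rational(1, 2))))) = Add(468465, Add(454, 252004, Mul(1506, Pow(19, Rational(1, 2))))) = Add(468465, Add(252458, Mul(1506, Pow(19, Rational(1, 2))))) = Add(720923, Mul(1506, Pow(19, Rational(1, 2))))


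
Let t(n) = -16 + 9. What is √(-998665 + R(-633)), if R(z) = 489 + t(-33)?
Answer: I*√998183 ≈ 999.09*I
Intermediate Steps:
t(n) = -7
R(z) = 482 (R(z) = 489 - 7 = 482)
√(-998665 + R(-633)) = √(-998665 + 482) = √(-998183) = I*√998183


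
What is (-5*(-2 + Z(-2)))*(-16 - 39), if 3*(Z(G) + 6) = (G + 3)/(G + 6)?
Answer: -26125/12 ≈ -2177.1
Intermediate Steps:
Z(G) = -6 + (3 + G)/(3*(6 + G)) (Z(G) = -6 + ((G + 3)/(G + 6))/3 = -6 + ((3 + G)/(6 + G))/3 = -6 + (3 + G)/(3*(6 + G)))
(-5*(-2 + Z(-2)))*(-16 - 39) = (-5*(-2 + (-105 - 17*(-2))/(3*(6 - 2))))*(-16 - 39) = -5*(-2 + (⅓)*(-105 + 34)/4)*(-55) = -5*(-2 + (⅓)*(¼)*(-71))*(-55) = -5*(-2 - 71/12)*(-55) = -5*(-95/12)*(-55) = (475/12)*(-55) = -26125/12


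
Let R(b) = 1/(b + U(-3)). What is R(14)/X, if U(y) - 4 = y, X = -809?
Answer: -1/12135 ≈ -8.2406e-5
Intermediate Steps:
U(y) = 4 + y
R(b) = 1/(1 + b) (R(b) = 1/(b + (4 - 3)) = 1/(b + 1) = 1/(1 + b))
R(14)/X = 1/((1 + 14)*(-809)) = -1/809/15 = (1/15)*(-1/809) = -1/12135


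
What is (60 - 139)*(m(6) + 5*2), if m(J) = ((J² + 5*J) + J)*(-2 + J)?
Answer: -23542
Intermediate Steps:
m(J) = (-2 + J)*(J² + 6*J) (m(J) = (J² + 6*J)*(-2 + J) = (-2 + J)*(J² + 6*J))
(60 - 139)*(m(6) + 5*2) = (60 - 139)*(6*(-12 + 6² + 4*6) + 5*2) = -79*(6*(-12 + 36 + 24) + 10) = -79*(6*48 + 10) = -79*(288 + 10) = -79*298 = -23542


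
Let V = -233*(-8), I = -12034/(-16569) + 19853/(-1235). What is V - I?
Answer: 38456583127/20462715 ≈ 1879.3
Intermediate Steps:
I = -314082367/20462715 (I = -12034*(-1/16569) + 19853*(-1/1235) = 12034/16569 - 19853/1235 = -314082367/20462715 ≈ -15.349)
V = 1864
V - I = 1864 - 1*(-314082367/20462715) = 1864 + 314082367/20462715 = 38456583127/20462715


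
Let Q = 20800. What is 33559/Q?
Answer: 33559/20800 ≈ 1.6134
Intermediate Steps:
33559/Q = 33559/20800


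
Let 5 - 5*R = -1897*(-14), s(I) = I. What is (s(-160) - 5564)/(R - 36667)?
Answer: 7155/52472 ≈ 0.13636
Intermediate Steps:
R = -26553/5 (R = 1 - (-1897)*(-14)/5 = 1 - ⅕*26558 = 1 - 26558/5 = -26553/5 ≈ -5310.6)
(s(-160) - 5564)/(R - 36667) = (-160 - 5564)/(-26553/5 - 36667) = -5724/(-209888/5) = -5724*(-5/209888) = 7155/52472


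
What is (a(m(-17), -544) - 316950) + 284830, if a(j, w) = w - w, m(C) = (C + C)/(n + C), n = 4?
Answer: -32120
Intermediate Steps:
m(C) = 2*C/(4 + C) (m(C) = (C + C)/(4 + C) = (2*C)/(4 + C) = 2*C/(4 + C))
a(j, w) = 0
(a(m(-17), -544) - 316950) + 284830 = (0 - 316950) + 284830 = -316950 + 284830 = -32120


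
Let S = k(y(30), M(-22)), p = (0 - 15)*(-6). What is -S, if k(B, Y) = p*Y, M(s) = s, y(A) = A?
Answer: 1980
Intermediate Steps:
p = 90 (p = -15*(-6) = 90)
k(B, Y) = 90*Y
S = -1980 (S = 90*(-22) = -1980)
-S = -1*(-1980) = 1980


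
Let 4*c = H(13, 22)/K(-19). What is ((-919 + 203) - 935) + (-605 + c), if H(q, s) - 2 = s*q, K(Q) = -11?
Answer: -24888/11 ≈ -2262.5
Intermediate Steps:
H(q, s) = 2 + q*s (H(q, s) = 2 + s*q = 2 + q*s)
c = -72/11 (c = ((2 + 13*22)/(-11))/4 = ((2 + 286)*(-1/11))/4 = (288*(-1/11))/4 = (¼)*(-288/11) = -72/11 ≈ -6.5455)
((-919 + 203) - 935) + (-605 + c) = ((-919 + 203) - 935) + (-605 - 72/11) = (-716 - 935) - 6727/11 = -1651 - 6727/11 = -24888/11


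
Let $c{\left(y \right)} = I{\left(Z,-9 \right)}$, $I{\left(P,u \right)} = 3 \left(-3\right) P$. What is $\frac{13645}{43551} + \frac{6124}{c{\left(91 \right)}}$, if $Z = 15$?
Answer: $- \frac{3269929}{72585} \approx -45.05$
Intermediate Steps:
$I{\left(P,u \right)} = - 9 P$
$c{\left(y \right)} = -135$ ($c{\left(y \right)} = \left(-9\right) 15 = -135$)
$\frac{13645}{43551} + \frac{6124}{c{\left(91 \right)}} = \frac{13645}{43551} + \frac{6124}{-135} = 13645 \cdot \frac{1}{43551} + 6124 \left(- \frac{1}{135}\right) = \frac{13645}{43551} - \frac{6124}{135} = - \frac{3269929}{72585}$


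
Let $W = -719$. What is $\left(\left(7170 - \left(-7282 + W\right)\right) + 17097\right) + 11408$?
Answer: $43676$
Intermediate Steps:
$\left(\left(7170 - \left(-7282 + W\right)\right) + 17097\right) + 11408 = \left(\left(7170 + \left(7282 - -719\right)\right) + 17097\right) + 11408 = \left(\left(7170 + \left(7282 + 719\right)\right) + 17097\right) + 11408 = \left(\left(7170 + 8001\right) + 17097\right) + 11408 = \left(15171 + 17097\right) + 11408 = 32268 + 11408 = 43676$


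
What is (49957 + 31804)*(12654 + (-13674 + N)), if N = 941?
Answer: -6459119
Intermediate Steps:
(49957 + 31804)*(12654 + (-13674 + N)) = (49957 + 31804)*(12654 + (-13674 + 941)) = 81761*(12654 - 12733) = 81761*(-79) = -6459119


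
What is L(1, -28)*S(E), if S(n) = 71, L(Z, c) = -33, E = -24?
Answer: -2343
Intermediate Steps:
L(1, -28)*S(E) = -33*71 = -2343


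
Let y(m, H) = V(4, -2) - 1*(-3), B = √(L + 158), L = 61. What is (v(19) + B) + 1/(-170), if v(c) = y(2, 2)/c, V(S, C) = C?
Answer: 151/3230 + √219 ≈ 14.845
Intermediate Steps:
B = √219 (B = √(61 + 158) = √219 ≈ 14.799)
y(m, H) = 1 (y(m, H) = -2 - 1*(-3) = -2 + 3 = 1)
v(c) = 1/c
(v(19) + B) + 1/(-170) = (1/19 + √219) + 1/(-170) = (1/19 + √219) - 1/170 = 151/3230 + √219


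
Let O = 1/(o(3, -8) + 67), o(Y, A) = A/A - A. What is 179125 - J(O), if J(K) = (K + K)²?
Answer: 258656499/1444 ≈ 1.7913e+5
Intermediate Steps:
o(Y, A) = 1 - A
O = 1/76 (O = 1/((1 - 1*(-8)) + 67) = 1/((1 + 8) + 67) = 1/(9 + 67) = 1/76 ≈ 0.013158)
J(K) = 4*K² (J(K) = (2*K)² = 4*K²)
179125 - J(O) = 179125 - 4*(1/76)² = 179125 - 4/5776 = 179125 - 1*1/1444 = 179125 - 1/1444 = 258656499/1444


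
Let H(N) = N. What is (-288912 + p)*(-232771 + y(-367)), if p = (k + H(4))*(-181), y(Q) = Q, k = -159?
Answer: 60815679266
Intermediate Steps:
p = 28055 (p = (-159 + 4)*(-181) = -155*(-181) = 28055)
(-288912 + p)*(-232771 + y(-367)) = (-288912 + 28055)*(-232771 - 367) = -260857*(-233138) = 60815679266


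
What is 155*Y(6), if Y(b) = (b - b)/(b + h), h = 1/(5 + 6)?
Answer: 0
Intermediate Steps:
h = 1/11 ≈ 0.090909
Y(b) = 0 (Y(b) = (b - b)/(b + 1/11) = 0/(1/11 + b) = 0)
155*Y(6) = 155*0 = 0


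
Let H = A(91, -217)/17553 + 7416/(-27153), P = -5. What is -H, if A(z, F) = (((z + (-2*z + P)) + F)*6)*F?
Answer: -405014090/17652467 ≈ -22.944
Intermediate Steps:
A(z, F) = F*(-30 - 6*z + 6*F) (A(z, F) = (((z + (-2*z - 5)) + F)*6)*F = (((z + (-5 - 2*z)) + F)*6)*F = (((-5 - z) + F)*6)*F = ((-5 + F - z)*6)*F = (-30 - 6*z + 6*F)*F = F*(-30 - 6*z + 6*F))
H = 405014090/17652467 (H = (6*(-217)*(-5 - 217 - 1*91))/17553 + 7416/(-27153) = (6*(-217)*(-5 - 217 - 91))*(1/17553) + 7416*(-1/27153) = (6*(-217)*(-313))*(1/17553) - 824/3017 = 407526*(1/17553) - 824/3017 = 135842/5851 - 824/3017 = 405014090/17652467 ≈ 22.944)
-H = -1*405014090/17652467 = -405014090/17652467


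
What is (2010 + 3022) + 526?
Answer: 5558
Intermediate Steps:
(2010 + 3022) + 526 = 5032 + 526 = 5558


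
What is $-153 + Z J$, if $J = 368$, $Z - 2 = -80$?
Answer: $-28857$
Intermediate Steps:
$Z = -78$ ($Z = 2 - 80 = -78$)
$-153 + Z J = -153 - 28704 = -28857$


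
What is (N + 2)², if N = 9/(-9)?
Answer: 1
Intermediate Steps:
N = -1 (N = 9*(-⅑) = -1)
(N + 2)² = (-1 + 2)² = 1² = 1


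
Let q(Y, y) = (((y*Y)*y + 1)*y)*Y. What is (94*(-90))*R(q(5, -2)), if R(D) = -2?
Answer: 16920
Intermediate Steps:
q(Y, y) = Y*y*(1 + Y*y²) (q(Y, y) = (((Y*y)*y + 1)*y)*Y = ((Y*y² + 1)*y)*Y = ((1 + Y*y²)*y)*Y = (y*(1 + Y*y²))*Y = Y*y*(1 + Y*y²))
(94*(-90))*R(q(5, -2)) = (94*(-90))*(-2) = -8460*(-2) = 16920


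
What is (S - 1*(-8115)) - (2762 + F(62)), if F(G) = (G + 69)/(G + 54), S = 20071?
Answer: 2949053/116 ≈ 25423.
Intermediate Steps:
F(G) = (69 + G)/(54 + G)
(S - 1*(-8115)) - (2762 + F(62)) = (20071 - 1*(-8115)) - (2762 + (69 + 62)/(54 + 62)) = (20071 + 8115) - (2762 + 131/116) = 28186 - (2762 + (1/116)*131) = 28186 - (2762 + 131/116) = 28186 - 1*320523/116 = 28186 - 320523/116 = 2949053/116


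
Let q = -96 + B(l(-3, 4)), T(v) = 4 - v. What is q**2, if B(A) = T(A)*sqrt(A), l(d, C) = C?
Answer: 9216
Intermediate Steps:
B(A) = sqrt(A)*(4 - A) (B(A) = (4 - A)*sqrt(A) = sqrt(A)*(4 - A))
q = -96 (q = -96 + sqrt(4)*(4 - 1*4) = -96 + 2*(4 - 4) = -96 + 2*0 = -96 + 0 = -96)
q**2 = (-96)**2 = 9216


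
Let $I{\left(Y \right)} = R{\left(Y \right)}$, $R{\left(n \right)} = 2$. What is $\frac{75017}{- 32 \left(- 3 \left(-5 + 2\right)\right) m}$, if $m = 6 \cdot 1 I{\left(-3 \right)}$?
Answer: $- \frac{75017}{3456} \approx -21.706$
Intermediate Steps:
$I{\left(Y \right)} = 2$
$m = 12$ ($m = 6 \cdot 1 \cdot 2 = 6 \cdot 2 = 12$)
$\frac{75017}{- 32 \left(- 3 \left(-5 + 2\right)\right) m} = \frac{75017}{- 32 \left(- 3 \left(-5 + 2\right)\right) 12} = \frac{75017}{- 32 \left(\left(-3\right) \left(-3\right)\right) 12} = \frac{75017}{\left(-32\right) 9 \cdot 12} = \frac{75017}{\left(-288\right) 12} = \frac{75017}{-3456} = 75017 \left(- \frac{1}{3456}\right) = - \frac{75017}{3456}$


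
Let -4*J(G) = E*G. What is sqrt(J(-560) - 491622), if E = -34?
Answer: I*sqrt(496382) ≈ 704.54*I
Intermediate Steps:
J(G) = 17*G/2 (J(G) = -(-17)*G/2 = 17*G/2)
sqrt(J(-560) - 491622) = sqrt((17/2)*(-560) - 491622) = sqrt(-4760 - 491622) = sqrt(-496382) = I*sqrt(496382)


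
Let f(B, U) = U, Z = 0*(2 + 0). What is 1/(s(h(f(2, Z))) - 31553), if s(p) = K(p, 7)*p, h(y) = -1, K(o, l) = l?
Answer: -1/31560 ≈ -3.1686e-5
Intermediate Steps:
Z = 0 (Z = 0*2 = 0)
s(p) = 7*p
1/(s(h(f(2, Z))) - 31553) = 1/(7*(-1) - 31553) = 1/(-7 - 31553) = 1/(-31560) = -1/31560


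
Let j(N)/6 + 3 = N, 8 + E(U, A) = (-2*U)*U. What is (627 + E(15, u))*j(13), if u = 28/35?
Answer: 10140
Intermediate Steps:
u = ⅘ (u = 28*(1/35) = ⅘ ≈ 0.80000)
E(U, A) = -8 - 2*U² (E(U, A) = -8 + (-2*U)*U = -8 - 2*U²)
j(N) = -18 + 6*N
(627 + E(15, u))*j(13) = (627 + (-8 - 2*15²))*(-18 + 6*13) = (627 + (-8 - 2*225))*(-18 + 78) = (627 + (-8 - 450))*60 = (627 - 458)*60 = 169*60 = 10140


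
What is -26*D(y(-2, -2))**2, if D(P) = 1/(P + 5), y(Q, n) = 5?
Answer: -13/50 ≈ -0.26000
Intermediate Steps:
D(P) = 1/(5 + P)
-26*D(y(-2, -2))**2 = -26/(5 + 5)**2 = -26*(1/10)**2 = -26*1/100 = -13/50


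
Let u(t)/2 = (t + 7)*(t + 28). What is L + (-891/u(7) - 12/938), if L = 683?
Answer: 44785243/65660 ≈ 682.08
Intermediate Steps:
u(t) = 2*(7 + t)*(28 + t) (u(t) = 2*((t + 7)*(t + 28)) = 2*((7 + t)*(28 + t)) = 2*(7 + t)*(28 + t))
L + (-891/u(7) - 12/938) = 683 + (-891/(392 + 2*7**2 + 70*7) - 12/938) = 683 + (-891/(392 + 2*49 + 490) - 12*1/938) = 683 + (-891/(392 + 98 + 490) - 6/469) = 683 + (-891/980 - 6/469) = 683 - 60537/65660 = 44785243/65660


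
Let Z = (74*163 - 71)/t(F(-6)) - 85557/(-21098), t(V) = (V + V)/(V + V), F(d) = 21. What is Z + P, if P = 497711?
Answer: 10753778353/21098 ≈ 5.0971e+5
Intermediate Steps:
t(V) = 1 (t(V) = (2*V)/((2*V)) = (2*V)*(1/(2*V)) = 1)
Z = 253071675/21098 (Z = (74*163 - 71)/1 - 85557/(-21098) = (12062 - 71)*1 - 85557*(-1/21098) = 11991*1 + 85557/21098 = 11991 + 85557/21098 = 253071675/21098 ≈ 11995.)
Z + P = 253071675/21098 + 497711 = 10753778353/21098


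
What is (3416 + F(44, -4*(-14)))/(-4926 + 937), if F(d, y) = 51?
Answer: -3467/3989 ≈ -0.86914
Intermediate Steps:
(3416 + F(44, -4*(-14)))/(-4926 + 937) = (3416 + 51)/(-4926 + 937) = 3467/(-3989) = 3467*(-1/3989) = -3467/3989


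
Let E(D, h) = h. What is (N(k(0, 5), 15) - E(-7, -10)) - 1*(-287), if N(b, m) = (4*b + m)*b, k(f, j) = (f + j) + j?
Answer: 847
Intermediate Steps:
k(f, j) = f + 2*j
N(b, m) = b*(m + 4*b) (N(b, m) = (m + 4*b)*b = b*(m + 4*b))
(N(k(0, 5), 15) - E(-7, -10)) - 1*(-287) = ((0 + 2*5)*(15 + 4*(0 + 2*5)) - 1*(-10)) - 1*(-287) = ((0 + 10)*(15 + 4*(0 + 10)) + 10) + 287 = (10*(15 + 4*10) + 10) + 287 = (10*(15 + 40) + 10) + 287 = (10*55 + 10) + 287 = (550 + 10) + 287 = 560 + 287 = 847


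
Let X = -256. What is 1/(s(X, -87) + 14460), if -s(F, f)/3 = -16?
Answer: 1/14508 ≈ 6.8928e-5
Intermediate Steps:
s(F, f) = 48 (s(F, f) = -3*(-16) = 48)
1/(s(X, -87) + 14460) = 1/(48 + 14460) = 1/14508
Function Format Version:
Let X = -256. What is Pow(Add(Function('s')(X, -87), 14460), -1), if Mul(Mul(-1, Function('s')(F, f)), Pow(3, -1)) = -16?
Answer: Rational(1, 14508) ≈ 6.8928e-5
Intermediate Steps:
Function('s')(F, f) = 48 (Function('s')(F, f) = Mul(-3, -16) = 48)
Pow(Add(Function('s')(X, -87), 14460), -1) = Pow(Add(48, 14460), -1) = Pow(14508, -1) = Rational(1, 14508)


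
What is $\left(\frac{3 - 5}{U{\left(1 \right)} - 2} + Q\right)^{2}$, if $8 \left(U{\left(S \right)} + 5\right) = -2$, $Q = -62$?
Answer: $\frac{3204100}{841} \approx 3809.9$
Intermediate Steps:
$U{\left(S \right)} = - \frac{21}{4}$ ($U{\left(S \right)} = -5 + \frac{1}{8} \left(-2\right) = -5 - \frac{1}{4} = - \frac{21}{4}$)
$\left(\frac{3 - 5}{U{\left(1 \right)} - 2} + Q\right)^{2} = \left(\frac{3 - 5}{- \frac{21}{4} - 2} - 62\right)^{2} = \left(- \frac{2}{- \frac{29}{4}} - 62\right)^{2} = \left(\left(-2\right) \left(- \frac{4}{29}\right) - 62\right)^{2} = \left(\frac{8}{29} - 62\right)^{2} = \left(- \frac{1790}{29}\right)^{2} = \frac{3204100}{841}$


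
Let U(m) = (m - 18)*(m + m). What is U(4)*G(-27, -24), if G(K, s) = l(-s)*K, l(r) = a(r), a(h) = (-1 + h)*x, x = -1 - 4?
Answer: -347760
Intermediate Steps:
x = -5
U(m) = 2*m*(-18 + m) (U(m) = (-18 + m)*(2*m) = 2*m*(-18 + m))
a(h) = 5 - 5*h (a(h) = (-1 + h)*(-5) = 5 - 5*h)
l(r) = 5 - 5*r
G(K, s) = K*(5 + 5*s) (G(K, s) = (5 - (-5)*s)*K = (5 + 5*s)*K = K*(5 + 5*s))
U(4)*G(-27, -24) = (2*4*(-18 + 4))*(5*(-27)*(1 - 24)) = (2*4*(-14))*(5*(-27)*(-23)) = -112*3105 = -347760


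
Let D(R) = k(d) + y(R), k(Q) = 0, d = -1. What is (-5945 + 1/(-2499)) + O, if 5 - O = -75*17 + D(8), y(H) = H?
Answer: -11677828/2499 ≈ -4673.0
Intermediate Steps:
D(R) = R (D(R) = 0 + R = R)
O = 1272 (O = 5 - (-75*17 + 8) = 5 - (-1275 + 8) = 5 - 1*(-1267) = 5 + 1267 = 1272)
(-5945 + 1/(-2499)) + O = (-5945 + 1/(-2499)) + 1272 = (-5945 - 1/2499) + 1272 = -14856556/2499 + 1272 = -11677828/2499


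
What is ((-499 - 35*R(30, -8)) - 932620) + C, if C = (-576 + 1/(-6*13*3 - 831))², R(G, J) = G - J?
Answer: -683565556544/1134225 ≈ -6.0267e+5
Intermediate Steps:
C = 376309860481/1134225 (C = (-576 + 1/(-78*3 - 831))² = (-576 + 1/(-234 - 831))² = (-576 + 1/(-1065))² = (-576 - 1/1065)² = (-613441/1065)² = 376309860481/1134225 ≈ 3.3178e+5)
((-499 - 35*R(30, -8)) - 932620) + C = ((-499 - 35*(30 - 1*(-8))) - 932620) + 376309860481/1134225 = ((-499 - 35*(30 + 8)) - 932620) + 376309860481/1134225 = ((-499 - 35*38) - 932620) + 376309860481/1134225 = ((-499 - 1330) - 932620) + 376309860481/1134225 = (-1829 - 932620) + 376309860481/1134225 = -934449 + 376309860481/1134225 = -683565556544/1134225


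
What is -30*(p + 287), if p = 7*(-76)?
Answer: 7350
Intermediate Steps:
p = -532
-30*(p + 287) = -30*(-532 + 287) = -30*(-245) = 7350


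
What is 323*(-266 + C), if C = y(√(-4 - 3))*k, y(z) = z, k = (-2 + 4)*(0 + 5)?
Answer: -85918 + 3230*I*√7 ≈ -85918.0 + 8545.8*I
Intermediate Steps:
k = 10 (k = 2*5 = 10)
C = 10*I*√7 (C = √(-4 - 3)*10 = √(-7)*10 = (I*√7)*10 = 10*I*√7 ≈ 26.458*I)
323*(-266 + C) = 323*(-266 + 10*I*√7) = -85918 + 3230*I*√7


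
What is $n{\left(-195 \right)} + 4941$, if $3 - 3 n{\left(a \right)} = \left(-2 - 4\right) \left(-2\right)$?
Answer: $4938$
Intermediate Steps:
$n{\left(a \right)} = -3$ ($n{\left(a \right)} = 1 - \frac{\left(-2 - 4\right) \left(-2\right)}{3} = 1 - \frac{\left(-6\right) \left(-2\right)}{3} = 1 - 4 = -3$)
$n{\left(-195 \right)} + 4941 = -3 + 4941 = 4938$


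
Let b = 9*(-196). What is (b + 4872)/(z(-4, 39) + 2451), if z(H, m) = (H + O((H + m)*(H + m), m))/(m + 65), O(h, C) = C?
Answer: 323232/254939 ≈ 1.2679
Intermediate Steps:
b = -1764
z(H, m) = (H + m)/(65 + m) (z(H, m) = (H + m)/(m + 65) = (H + m)/(65 + m))
(b + 4872)/(z(-4, 39) + 2451) = (-1764 + 4872)/((-4 + 39)/(65 + 39) + 2451) = 3108/(35/104 + 2451) = 3108/(254939/104) = 3108*(104/254939) = 323232/254939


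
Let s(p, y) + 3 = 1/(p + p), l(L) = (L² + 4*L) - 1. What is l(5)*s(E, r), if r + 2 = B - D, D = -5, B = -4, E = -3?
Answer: -418/3 ≈ -139.33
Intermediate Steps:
r = -1 (r = -2 + (-4 - 1*(-5)) = -2 + (-4 + 5) = -2 + 1 = -1)
l(L) = -1 + L² + 4*L
s(p, y) = -3 + 1/(2*p) (s(p, y) = -3 + 1/(p + p) = -3 + 1/(2*p))
l(5)*s(E, r) = (-1 + 5² + 4*5)*(-3 + (½)/(-3)) = (-1 + 25 + 20)*(-3 + (½)*(-⅓)) = 44*(-3 - ⅙) = 44*(-19/6) = -418/3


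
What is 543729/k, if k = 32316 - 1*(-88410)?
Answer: 181243/40242 ≈ 4.5038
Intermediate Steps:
k = 120726 (k = 32316 + 88410 = 120726)
543729/k = 543729/120726 = 543729*(1/120726) = 181243/40242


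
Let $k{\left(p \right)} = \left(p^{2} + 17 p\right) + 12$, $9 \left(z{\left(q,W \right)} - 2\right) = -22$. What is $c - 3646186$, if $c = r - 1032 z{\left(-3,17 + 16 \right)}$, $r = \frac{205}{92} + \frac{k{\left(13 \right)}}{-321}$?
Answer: $- \frac{107665590787}{29532} \approx -3.6457 \cdot 10^{6}$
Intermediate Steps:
$z{\left(q,W \right)} = - \frac{4}{9}$ ($z{\left(q,W \right)} = 2 + \frac{1}{9} \left(-22\right) = 2 - \frac{22}{9} = - \frac{4}{9}$)
$k{\left(p \right)} = 12 + p^{2} + 17 p$
$r = \frac{9607}{9844}$ ($r = \frac{205}{92} + \frac{12 + 13^{2} + 17 \cdot 13}{-321} = 205 \cdot \frac{1}{92} + \left(12 + 169 + 221\right) \left(- \frac{1}{321}\right) = \frac{205}{92} + 402 \left(- \frac{1}{321}\right) = \frac{205}{92} - \frac{134}{107} = \frac{9607}{9844} \approx 0.97592$)
$c = \frac{13574165}{29532}$ ($c = \frac{9607}{9844} - - \frac{1376}{3} = \frac{9607}{9844} + \frac{1376}{3} = \frac{13574165}{29532} \approx 459.64$)
$c - 3646186 = \frac{13574165}{29532} - 3646186 = - \frac{107665590787}{29532}$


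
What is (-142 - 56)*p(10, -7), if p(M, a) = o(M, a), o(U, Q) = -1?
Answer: 198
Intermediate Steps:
p(M, a) = -1
(-142 - 56)*p(10, -7) = (-142 - 56)*(-1) = -198*(-1) = 198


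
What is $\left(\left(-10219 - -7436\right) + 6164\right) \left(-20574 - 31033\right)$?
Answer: $-174483267$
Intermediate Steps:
$\left(\left(-10219 - -7436\right) + 6164\right) \left(-20574 - 31033\right) = \left(\left(-10219 + 7436\right) + 6164\right) \left(-51607\right) = \left(-2783 + 6164\right) \left(-51607\right) = 3381 \left(-51607\right) = -174483267$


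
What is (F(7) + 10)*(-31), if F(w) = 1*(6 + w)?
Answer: -713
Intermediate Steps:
F(w) = 6 + w
(F(7) + 10)*(-31) = ((6 + 7) + 10)*(-31) = (13 + 10)*(-31) = 23*(-31) = -713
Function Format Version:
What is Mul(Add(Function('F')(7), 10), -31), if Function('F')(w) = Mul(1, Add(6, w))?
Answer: -713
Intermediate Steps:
Function('F')(w) = Add(6, w)
Mul(Add(Function('F')(7), 10), -31) = Mul(Add(Add(6, 7), 10), -31) = Mul(Add(13, 10), -31) = Mul(23, -31) = -713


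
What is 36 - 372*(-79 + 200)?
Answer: -44976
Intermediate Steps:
36 - 372*(-79 + 200) = 36 - 372*121 = 36 - 45012 = -44976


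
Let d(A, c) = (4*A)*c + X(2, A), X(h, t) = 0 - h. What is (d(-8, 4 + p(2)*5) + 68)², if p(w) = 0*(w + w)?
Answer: 3844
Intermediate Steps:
X(h, t) = -h
p(w) = 0 (p(w) = 0*(2*w) = 0)
d(A, c) = -2 + 4*A*c (d(A, c) = (4*A)*c - 1*2 = 4*A*c - 2 = -2 + 4*A*c)
(d(-8, 4 + p(2)*5) + 68)² = ((-2 + 4*(-8)*(4 + 0*5)) + 68)² = ((-2 + 4*(-8)*(4 + 0)) + 68)² = ((-2 + 4*(-8)*4) + 68)² = ((-2 - 128) + 68)² = (-130 + 68)² = (-62)² = 3844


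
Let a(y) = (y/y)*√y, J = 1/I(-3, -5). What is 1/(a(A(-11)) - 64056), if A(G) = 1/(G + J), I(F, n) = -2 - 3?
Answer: -3587136/229777583621 - 2*I*√70/229777583621 ≈ -1.5611e-5 - 7.2823e-11*I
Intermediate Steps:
I(F, n) = -5
J = -⅕ (J = 1/(-5) = -⅕ ≈ -0.20000)
A(G) = 1/(-⅕ + G) (A(G) = 1/(G - ⅕) = 1/(-⅕ + G))
a(y) = √y (a(y) = 1*√y = √y)
1/(a(A(-11)) - 64056) = 1/(√(5/(-1 + 5*(-11))) - 64056) = 1/(√(5/(-1 - 55)) - 64056) = 1/(√(5/(-56)) - 64056) = 1/(√(5*(-1/56)) - 64056) = 1/(√(-5/56) - 64056) = 1/(I*√70/28 - 64056) = 1/(-64056 + I*√70/28)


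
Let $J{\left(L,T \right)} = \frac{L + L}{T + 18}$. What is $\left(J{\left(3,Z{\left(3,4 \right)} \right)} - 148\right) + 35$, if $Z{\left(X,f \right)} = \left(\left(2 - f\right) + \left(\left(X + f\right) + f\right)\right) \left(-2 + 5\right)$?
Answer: $- \frac{1693}{15} \approx -112.87$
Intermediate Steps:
$Z{\left(X,f \right)} = 6 + 3 X + 3 f$ ($Z{\left(X,f \right)} = \left(\left(2 - f\right) + \left(X + 2 f\right)\right) 3 = \left(2 + X + f\right) 3 = 6 + 3 X + 3 f$)
$J{\left(L,T \right)} = \frac{2 L}{18 + T}$
$\left(J{\left(3,Z{\left(3,4 \right)} \right)} - 148\right) + 35 = \left(2 \cdot 3 \frac{1}{18 + \left(6 + 3 \cdot 3 + 3 \cdot 4\right)} - 148\right) + 35 = \left(2 \cdot 3 \frac{1}{18 + \left(6 + 9 + 12\right)} - 148\right) + 35 = \left(2 \cdot 3 \frac{1}{18 + 27} - 148\right) + 35 = \left(2 \cdot 3 \cdot \frac{1}{45} - 148\right) + 35 = \left(\frac{2}{15} - 148\right) + 35 = - \frac{2218}{15} + 35 = - \frac{1693}{15}$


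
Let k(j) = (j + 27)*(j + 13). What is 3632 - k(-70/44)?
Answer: 1617579/484 ≈ 3342.1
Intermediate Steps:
k(j) = (13 + j)*(27 + j) (k(j) = (27 + j)*(13 + j) = (13 + j)*(27 + j))
3632 - k(-70/44) = 3632 - (351 + (-70/44)**2 + 40*(-70/44)) = 3632 - (351 + (-70*1/44)**2 + 40*(-70*1/44)) = 3632 - (351 + (-35/22)**2 + 40*(-35/22)) = 3632 - (351 + 1225/484 - 700/11) = 3632 - 1*140309/484 = 3632 - 140309/484 = 1617579/484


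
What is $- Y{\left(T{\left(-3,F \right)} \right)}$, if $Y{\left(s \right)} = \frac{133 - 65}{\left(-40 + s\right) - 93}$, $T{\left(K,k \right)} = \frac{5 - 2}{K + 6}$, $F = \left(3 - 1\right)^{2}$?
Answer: $\frac{17}{33} \approx 0.51515$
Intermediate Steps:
$F = 4$ ($F = 2^{2} = 4$)
$T{\left(K,k \right)} = \frac{3}{6 + K}$
$Y{\left(s \right)} = \frac{68}{-133 + s}$
$- Y{\left(T{\left(-3,F \right)} \right)} = - \frac{68}{-133 + \frac{3}{6 - 3}} = - \frac{68}{-133 + \frac{3}{3}} = - \frac{68}{-133 + 3 \cdot \frac{1}{3}} = - \frac{68}{-133 + 1} = - \frac{68}{-132} = - \frac{68 \left(-1\right)}{132} = \left(-1\right) \left(- \frac{17}{33}\right) = \frac{17}{33}$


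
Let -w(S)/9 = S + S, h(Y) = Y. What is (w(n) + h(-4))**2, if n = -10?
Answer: 30976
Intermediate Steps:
w(S) = -18*S (w(S) = -9*(S + S) = -18*S)
(w(n) + h(-4))**2 = (-18*(-10) - 4)**2 = (180 - 4)**2 = 176**2 = 30976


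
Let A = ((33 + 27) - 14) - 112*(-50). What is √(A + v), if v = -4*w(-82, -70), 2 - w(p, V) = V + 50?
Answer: √5558 ≈ 74.552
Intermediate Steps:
w(p, V) = -48 - V (w(p, V) = 2 - (V + 50) = 2 - (50 + V) = 2 + (-50 - V) = -48 - V)
v = -88 (v = -4*(-48 - 1*(-70)) = -4*(-48 + 70) = -4*22 = -88)
A = 5646 (A = (60 - 14) + 5600 = 46 + 5600 = 5646)
√(A + v) = √(5646 - 88) = √5558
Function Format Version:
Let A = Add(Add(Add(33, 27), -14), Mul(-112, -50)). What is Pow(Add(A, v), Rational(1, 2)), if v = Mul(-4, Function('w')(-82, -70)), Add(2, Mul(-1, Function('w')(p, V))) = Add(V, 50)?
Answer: Pow(5558, Rational(1, 2)) ≈ 74.552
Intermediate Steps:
Function('w')(p, V) = Add(-48, Mul(-1, V)) (Function('w')(p, V) = Add(2, Mul(-1, Add(V, 50))) = Add(2, Mul(-1, Add(50, V))) = Add(2, Add(-50, Mul(-1, V))) = Add(-48, Mul(-1, V)))
v = -88 (v = Mul(-4, Add(-48, Mul(-1, -70))) = Mul(-4, Add(-48, 70)) = Mul(-4, 22) = -88)
A = 5646 (A = Add(Add(60, -14), 5600) = Add(46, 5600) = 5646)
Pow(Add(A, v), Rational(1, 2)) = Pow(Add(5646, -88), Rational(1, 2)) = Pow(5558, Rational(1, 2))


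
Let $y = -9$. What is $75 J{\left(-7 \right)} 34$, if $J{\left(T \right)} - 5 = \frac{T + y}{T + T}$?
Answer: $\frac{109650}{7} \approx 15664.0$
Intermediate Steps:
$J{\left(T \right)} = 5 + \frac{-9 + T}{2 T}$ ($J{\left(T \right)} = 5 + \frac{T - 9}{T + T} = 5 + \frac{-9 + T}{2 T}$)
$75 J{\left(-7 \right)} 34 = 75 \frac{-9 + 11 \left(-7\right)}{2 \left(-7\right)} 34 = 75 \cdot \frac{1}{2} \left(- \frac{1}{7}\right) \left(-9 - 77\right) 34 = 75 \cdot \frac{1}{2} \left(- \frac{1}{7}\right) \left(-86\right) 34 = 75 \cdot \frac{43}{7} \cdot 34 = \frac{3225}{7} \cdot 34 = \frac{109650}{7}$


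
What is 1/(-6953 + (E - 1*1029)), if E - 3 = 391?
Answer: -1/7588 ≈ -0.00013179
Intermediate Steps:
E = 394 (E = 3 + 391 = 394)
1/(-6953 + (E - 1*1029)) = 1/(-6953 + (394 - 1*1029)) = 1/(-6953 + (394 - 1029)) = 1/(-6953 - 635) = 1/(-7588) = -1/7588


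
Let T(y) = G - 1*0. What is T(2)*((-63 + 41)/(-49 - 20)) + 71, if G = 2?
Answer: 4943/69 ≈ 71.638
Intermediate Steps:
T(y) = 2 (T(y) = 2 - 1*0 = 2 + 0 = 2)
T(2)*((-63 + 41)/(-49 - 20)) + 71 = 2*((-63 + 41)/(-49 - 20)) + 71 = 2*(-22/(-69)) + 71 = 2*(-22*(-1/69)) + 71 = 2*(22/69) + 71 = 44/69 + 71 = 4943/69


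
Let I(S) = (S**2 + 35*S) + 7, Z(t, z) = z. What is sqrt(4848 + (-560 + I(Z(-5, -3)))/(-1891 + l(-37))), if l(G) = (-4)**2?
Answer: sqrt(27271947)/75 ≈ 69.630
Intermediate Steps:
I(S) = 7 + S**2 + 35*S
l(G) = 16
sqrt(4848 + (-560 + I(Z(-5, -3)))/(-1891 + l(-37))) = sqrt(4848 + (-560 + (7 + (-3)**2 + 35*(-3)))/(-1891 + 16)) = sqrt(4848 + (-560 + (7 + 9 - 105))/(-1875)) = sqrt(4848 + (-560 - 89)*(-1/1875)) = sqrt(4848 - 649*(-1/1875)) = sqrt(4848 + 649/1875) = sqrt(9090649/1875) = sqrt(27271947)/75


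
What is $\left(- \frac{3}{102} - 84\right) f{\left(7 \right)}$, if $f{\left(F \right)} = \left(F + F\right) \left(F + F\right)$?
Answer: $- \frac{279986}{17} \approx -16470.0$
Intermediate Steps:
$f{\left(F \right)} = 4 F^{2}$ ($f{\left(F \right)} = 2 F 2 F = 4 F^{2}$)
$\left(- \frac{3}{102} - 84\right) f{\left(7 \right)} = \left(- \frac{3}{102} - 84\right) 4 \cdot 7^{2} = \left(\left(-3\right) \frac{1}{102} - 84\right) 4 \cdot 49 = \left(- \frac{1}{34} - 84\right) 196 = \left(- \frac{2857}{34}\right) 196 = - \frac{279986}{17}$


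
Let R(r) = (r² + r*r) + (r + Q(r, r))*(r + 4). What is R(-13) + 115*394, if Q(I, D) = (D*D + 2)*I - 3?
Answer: 65799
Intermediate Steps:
Q(I, D) = -3 + I*(2 + D²) (Q(I, D) = (D² + 2)*I - 3 = (2 + D²)*I - 3 = I*(2 + D²) - 3 = -3 + I*(2 + D²))
R(r) = 2*r² + (4 + r)*(-3 + r³ + 3*r) (R(r) = (r² + r*r) + (r + (-3 + 2*r + r*r²))*(r + 4) = (r² + r²) + (r + (-3 + 2*r + r³))*(4 + r) = 2*r² + (r + (-3 + r³ + 2*r))*(4 + r) = 2*r² + (-3 + r³ + 3*r)*(4 + r) = 2*r² + (4 + r)*(-3 + r³ + 3*r))
R(-13) + 115*394 = (-12 + (-13)⁴ + 4*(-13)³ + 5*(-13)² + 9*(-13)) + 115*394 = (-12 + 28561 + 4*(-2197) + 5*169 - 117) + 45310 = (-12 + 28561 - 8788 + 845 - 117) + 45310 = 20489 + 45310 = 65799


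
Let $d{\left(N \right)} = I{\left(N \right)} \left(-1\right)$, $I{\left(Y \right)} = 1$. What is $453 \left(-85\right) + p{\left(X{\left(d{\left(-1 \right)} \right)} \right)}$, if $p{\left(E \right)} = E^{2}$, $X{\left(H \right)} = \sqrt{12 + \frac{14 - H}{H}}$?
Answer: $-38508$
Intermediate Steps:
$d{\left(N \right)} = -1$ ($d{\left(N \right)} = 1 \left(-1\right) = -1$)
$X{\left(H \right)} = \sqrt{12 + \frac{14 - H}{H}}$
$453 \left(-85\right) + p{\left(X{\left(d{\left(-1 \right)} \right)} \right)} = 453 \left(-85\right) + \left(\sqrt{11 + \frac{14}{-1}}\right)^{2} = -38505 + \left(\sqrt{11 + 14 \left(-1\right)}\right)^{2} = -38505 + \left(\sqrt{11 - 14}\right)^{2} = -38505 + \left(\sqrt{-3}\right)^{2} = -38505 + \left(i \sqrt{3}\right)^{2} = -38505 - 3 = -38508$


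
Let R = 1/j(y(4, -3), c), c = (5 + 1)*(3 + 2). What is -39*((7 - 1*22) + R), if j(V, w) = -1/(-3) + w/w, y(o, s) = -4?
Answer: 2223/4 ≈ 555.75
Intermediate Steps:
c = 30 (c = 6*5 = 30)
j(V, w) = 4/3 (j(V, w) = -1*(-1/3) + 1 = 1/3 + 1 = 4/3)
R = 3/4 (R = 1/(4/3) = 3/4 ≈ 0.75000)
-39*((7 - 1*22) + R) = -39*((7 - 1*22) + 3/4) = -39*((7 - 22) + 3/4) = -39*(-15 + 3/4) = -39*(-57/4) = 2223/4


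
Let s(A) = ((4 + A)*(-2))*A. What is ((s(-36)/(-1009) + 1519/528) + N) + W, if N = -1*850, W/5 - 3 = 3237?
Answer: 8180492383/532752 ≈ 15355.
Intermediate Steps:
s(A) = A*(-8 - 2*A) (s(A) = (-8 - 2*A)*A = A*(-8 - 2*A))
W = 16200 (W = 15 + 5*3237 = 15 + 16185 = 16200)
N = -850
((s(-36)/(-1009) + 1519/528) + N) + W = ((-2*(-36)*(4 - 36)/(-1009) + 1519/528) - 850) + 16200 = ((-2*(-36)*(-32)*(-1/1009) + 1519*(1/528)) - 850) + 16200 = ((-2304*(-1/1009) + 1519/528) - 850) + 16200 = ((2304/1009 + 1519/528) - 850) + 16200 = (2749183/532752 - 850) + 16200 = -450090017/532752 + 16200 = 8180492383/532752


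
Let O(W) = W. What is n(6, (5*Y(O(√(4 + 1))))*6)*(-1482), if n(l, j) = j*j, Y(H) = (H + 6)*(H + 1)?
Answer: -488170800 - 205405200*√5 ≈ -9.4747e+8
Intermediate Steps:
Y(H) = (1 + H)*(6 + H) (Y(H) = (6 + H)*(1 + H) = (1 + H)*(6 + H))
n(l, j) = j²
n(6, (5*Y(O(√(4 + 1))))*6)*(-1482) = ((5*(6 + (√(4 + 1))² + 7*√(4 + 1)))*6)²*(-1482) = ((5*(6 + (√5)² + 7*√5))*6)²*(-1482) = ((5*(6 + 5 + 7*√5))*6)²*(-1482) = ((5*(11 + 7*√5))*6)²*(-1482) = ((55 + 35*√5)*6)²*(-1482) = (330 + 210*√5)²*(-1482) = -1482*(330 + 210*√5)²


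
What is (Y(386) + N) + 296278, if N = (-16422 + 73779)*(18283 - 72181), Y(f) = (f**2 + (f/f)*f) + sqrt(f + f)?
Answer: -3090981926 + 2*sqrt(193) ≈ -3.0910e+9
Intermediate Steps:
Y(f) = f + f**2 + sqrt(2)*sqrt(f) (Y(f) = (f**2 + 1*f) + sqrt(2*f) = (f**2 + f) + sqrt(2)*sqrt(f) = (f + f**2) + sqrt(2)*sqrt(f) = f + f**2 + sqrt(2)*sqrt(f))
N = -3091427586 (N = 57357*(-53898) = -3091427586)
(Y(386) + N) + 296278 = ((386 + 386**2 + sqrt(2)*sqrt(386)) - 3091427586) + 296278 = ((386 + 148996 + 2*sqrt(193)) - 3091427586) + 296278 = ((149382 + 2*sqrt(193)) - 3091427586) + 296278 = (-3091278204 + 2*sqrt(193)) + 296278 = -3090981926 + 2*sqrt(193)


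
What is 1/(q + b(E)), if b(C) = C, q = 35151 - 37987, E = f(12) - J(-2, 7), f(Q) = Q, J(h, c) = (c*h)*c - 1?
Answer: -1/2725 ≈ -0.00036697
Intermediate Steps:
J(h, c) = -1 + h*c² (J(h, c) = h*c² - 1 = -1 + h*c²)
E = 111 (E = 12 - (-1 - 2*7²) = 12 - (-1 - 2*49) = 12 - (-1 - 98) = 12 - 1*(-99) = 12 + 99 = 111)
q = -2836
1/(q + b(E)) = 1/(-2836 + 111) = 1/(-2725) = -1/2725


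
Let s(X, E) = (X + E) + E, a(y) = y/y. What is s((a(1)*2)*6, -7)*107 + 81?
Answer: -133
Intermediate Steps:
a(y) = 1
s(X, E) = X + 2*E (s(X, E) = (E + X) + E = X + 2*E)
s((a(1)*2)*6, -7)*107 + 81 = ((1*2)*6 + 2*(-7))*107 + 81 = (2*6 - 14)*107 + 81 = (12 - 14)*107 + 81 = -2*107 + 81 = -214 + 81 = -133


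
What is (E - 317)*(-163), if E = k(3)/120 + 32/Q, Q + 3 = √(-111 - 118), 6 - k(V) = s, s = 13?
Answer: 738936539/14280 + 2608*I*√229/119 ≈ 51746.0 + 331.65*I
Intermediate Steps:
k(V) = -7 (k(V) = 6 - 1*13 = 6 - 13 = -7)
Q = -3 + I*√229 (Q = -3 + √(-111 - 118) = -3 + √(-229) = -3 + I*√229 ≈ -3.0 + 15.133*I)
E = -7/120 + 32/(-3 + I*√229) ≈ -0.46169 - 2.0347*I
(E - 317)*(-163) = ((-6593/14280 - 16*I*√229/119) - 317)*(-163) = (-4533353/14280 - 16*I*√229/119)*(-163) = 738936539/14280 + 2608*I*√229/119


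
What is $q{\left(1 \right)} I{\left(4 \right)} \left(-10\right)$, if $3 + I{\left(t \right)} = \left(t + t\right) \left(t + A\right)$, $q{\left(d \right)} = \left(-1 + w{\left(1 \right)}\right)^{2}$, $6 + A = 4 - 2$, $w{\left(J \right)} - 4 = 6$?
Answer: $2430$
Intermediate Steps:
$w{\left(J \right)} = 10$ ($w{\left(J \right)} = 4 + 6 = 10$)
$A = -4$ ($A = -6 + \left(4 - 2\right) = -6 + 2 = -4$)
$q{\left(d \right)} = 81$ ($q{\left(d \right)} = \left(-1 + 10\right)^{2} = 9^{2} = 81$)
$I{\left(t \right)} = -3 + 2 t \left(-4 + t\right)$ ($I{\left(t \right)} = -3 + \left(t + t\right) \left(t - 4\right) = -3 + 2 t \left(-4 + t\right)$)
$q{\left(1 \right)} I{\left(4 \right)} \left(-10\right) = 81 \left(-3 - 32 + 2 \cdot 4^{2}\right) \left(-10\right) = 81 \left(-3 - 32 + 2 \cdot 16\right) \left(-10\right) = 81 \left(-3 - 32 + 32\right) \left(-10\right) = 81 \left(-3\right) \left(-10\right) = \left(-243\right) \left(-10\right) = 2430$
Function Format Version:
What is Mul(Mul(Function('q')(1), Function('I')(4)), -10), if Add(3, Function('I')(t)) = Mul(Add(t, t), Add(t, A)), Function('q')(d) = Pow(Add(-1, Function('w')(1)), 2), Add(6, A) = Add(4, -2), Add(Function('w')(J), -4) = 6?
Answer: 2430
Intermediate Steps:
Function('w')(J) = 10 (Function('w')(J) = Add(4, 6) = 10)
A = -4 (A = Add(-6, Add(4, -2)) = Add(-6, 2) = -4)
Function('q')(d) = 81 (Function('q')(d) = Pow(Add(-1, 10), 2) = Pow(9, 2) = 81)
Function('I')(t) = Add(-3, Mul(2, t, Add(-4, t))) (Function('I')(t) = Add(-3, Mul(Add(t, t), Add(t, -4))) = Add(-3, Mul(Mul(2, t), Add(-4, t))) = Add(-3, Mul(2, t, Add(-4, t))))
Mul(Mul(Function('q')(1), Function('I')(4)), -10) = Mul(Mul(81, Add(-3, Mul(-8, 4), Mul(2, Pow(4, 2)))), -10) = Mul(Mul(81, Add(-3, -32, Mul(2, 16))), -10) = Mul(Mul(81, Add(-3, -32, 32)), -10) = Mul(Mul(81, -3), -10) = Mul(-243, -10) = 2430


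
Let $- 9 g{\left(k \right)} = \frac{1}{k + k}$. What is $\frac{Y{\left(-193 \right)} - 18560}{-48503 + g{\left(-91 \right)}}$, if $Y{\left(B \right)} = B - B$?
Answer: $\frac{30401280}{79447913} \approx 0.38266$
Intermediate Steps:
$g{\left(k \right)} = - \frac{1}{18 k}$ ($g{\left(k \right)} = - \frac{1}{9 \left(k + k\right)} = - \frac{1}{9 \cdot 2 k} = - \frac{\frac{1}{2} \frac{1}{k}}{9} = - \frac{1}{18 k}$)
$Y{\left(B \right)} = 0$
$\frac{Y{\left(-193 \right)} - 18560}{-48503 + g{\left(-91 \right)}} = \frac{0 - 18560}{-48503 - \frac{1}{18 \left(-91\right)}} = - \frac{18560}{-48503 - - \frac{1}{1638}} = - \frac{18560}{-48503 + \frac{1}{1638}} = - \frac{18560}{- \frac{79447913}{1638}} = \left(-18560\right) \left(- \frac{1638}{79447913}\right) = \frac{30401280}{79447913}$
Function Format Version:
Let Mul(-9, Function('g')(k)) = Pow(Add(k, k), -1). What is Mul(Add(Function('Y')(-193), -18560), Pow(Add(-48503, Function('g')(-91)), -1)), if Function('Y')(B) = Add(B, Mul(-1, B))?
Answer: Rational(30401280, 79447913) ≈ 0.38266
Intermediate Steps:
Function('g')(k) = Mul(Rational(-1, 18), Pow(k, -1)) (Function('g')(k) = Mul(Rational(-1, 9), Pow(Add(k, k), -1)) = Mul(Rational(-1, 9), Pow(Mul(2, k), -1)) = Mul(Rational(-1, 9), Mul(Rational(1, 2), Pow(k, -1))) = Mul(Rational(-1, 18), Pow(k, -1)))
Function('Y')(B) = 0
Mul(Add(Function('Y')(-193), -18560), Pow(Add(-48503, Function('g')(-91)), -1)) = Mul(Add(0, -18560), Pow(Add(-48503, Mul(Rational(-1, 18), Pow(-91, -1))), -1)) = Mul(-18560, Pow(Add(-48503, Mul(Rational(-1, 18), Rational(-1, 91))), -1)) = Mul(-18560, Pow(Add(-48503, Rational(1, 1638)), -1)) = Mul(-18560, Pow(Rational(-79447913, 1638), -1)) = Mul(-18560, Rational(-1638, 79447913)) = Rational(30401280, 79447913)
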